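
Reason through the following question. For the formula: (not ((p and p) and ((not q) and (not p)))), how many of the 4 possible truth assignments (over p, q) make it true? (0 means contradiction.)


Check all 4 assignments:
p=0, q=0: 1
p=0, q=1: 1
p=1, q=0: 1
p=1, q=1: 1
Count of True = 4

4


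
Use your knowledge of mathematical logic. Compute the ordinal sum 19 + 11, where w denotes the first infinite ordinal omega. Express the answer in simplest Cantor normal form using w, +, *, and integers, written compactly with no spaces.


Compute 19 + 11.
Ordinal + is associative but NOT commutative; for finite n>0, n + w = w but w + n stays w+n.
Both operands finite; ordinal + agrees with natural +: 19 + 11 = 30.
Result = 30

30


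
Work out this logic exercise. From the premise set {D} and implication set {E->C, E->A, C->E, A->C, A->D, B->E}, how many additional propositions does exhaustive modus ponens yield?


Initial facts: {D}
Apply modus ponens to closure:
  (no implication fires)
Final known: {D}
New propositions: {(none)}
Count = 0

0


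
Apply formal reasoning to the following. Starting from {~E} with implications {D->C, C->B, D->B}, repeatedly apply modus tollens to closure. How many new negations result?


Initial negated facts: {~E}
Apply modus tollens to closure:
  (no implication fires)
Final negated: {~E}
New negations: {(none)}
Count = 0

0


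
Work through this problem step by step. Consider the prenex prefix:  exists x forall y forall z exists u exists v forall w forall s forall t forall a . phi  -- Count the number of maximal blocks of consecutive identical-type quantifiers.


Quantifier-type sequence: E A A E E A A A A  (A=forall, E=exists)
Group into maximal same-type runs:
  Ex1 | Ax2 | Ex2 | Ax4
Number of blocks = 4

4


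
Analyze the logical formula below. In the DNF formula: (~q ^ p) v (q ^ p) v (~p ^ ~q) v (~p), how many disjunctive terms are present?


A DNF formula is a disjunction of terms (conjunctions).
Terms are separated by v.
Counting the disjuncts: 4 terms.

4


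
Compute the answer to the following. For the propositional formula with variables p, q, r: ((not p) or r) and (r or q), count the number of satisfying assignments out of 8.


Evaluate all 8 assignments for p, q, r:
p=0, q=0, r=0: 0
p=0, q=0, r=1: 1
p=0, q=1, r=0: 1
p=0, q=1, r=1: 1
p=1, q=0, r=0: 0
p=1, q=0, r=1: 1
p=1, q=1, r=0: 0
p=1, q=1, r=1: 1
Satisfying count = 5

5


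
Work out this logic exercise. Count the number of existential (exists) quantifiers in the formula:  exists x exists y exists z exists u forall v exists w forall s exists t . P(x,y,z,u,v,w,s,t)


Quantifier prefix: exists x exists y exists z exists u forall v exists w forall s exists t
Mark each quantifier type:
  E E E E U E U E
Universal count = 2, Existential count = 6
Asked for existential (exists) quantifiers: 6

6


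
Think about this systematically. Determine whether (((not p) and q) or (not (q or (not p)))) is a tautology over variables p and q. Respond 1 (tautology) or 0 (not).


Check all 4 assignments:
p=0, q=0: 0
p=0, q=1: 1
p=1, q=0: 1
p=1, q=1: 0
Satisfying count = 2/4.
Tautology iff count = 4: no.

0


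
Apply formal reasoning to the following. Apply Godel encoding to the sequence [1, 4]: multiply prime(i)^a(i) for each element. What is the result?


Encode each element as an exponent of the corresponding prime:
  2^1 = 2
  3^4 = 81
Product = 2 * 81 = 162

162


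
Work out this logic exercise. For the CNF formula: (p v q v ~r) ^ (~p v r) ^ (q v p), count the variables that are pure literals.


Check each variable for pure literal status:
p: mixed (not pure)
q: pure positive
r: mixed (not pure)
Pure literal count = 1

1


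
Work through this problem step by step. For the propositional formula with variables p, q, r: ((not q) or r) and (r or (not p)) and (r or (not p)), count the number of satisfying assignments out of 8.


Evaluate all 8 assignments for p, q, r:
p=0, q=0, r=0: 1
p=0, q=0, r=1: 1
p=0, q=1, r=0: 0
p=0, q=1, r=1: 1
p=1, q=0, r=0: 0
p=1, q=0, r=1: 1
p=1, q=1, r=0: 0
p=1, q=1, r=1: 1
Satisfying count = 5

5


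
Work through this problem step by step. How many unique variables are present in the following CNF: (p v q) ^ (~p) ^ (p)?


Identify each variable that appears in the formula.
Variables found: p, q
Count = 2

2


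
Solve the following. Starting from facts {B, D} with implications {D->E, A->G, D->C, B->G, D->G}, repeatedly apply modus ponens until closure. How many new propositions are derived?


Initial facts: {B, D}
Apply modus ponens to closure:
  D and D->E  =>  E
  D and D->C  =>  C
  B and B->G  =>  G
Final known: {B, C, D, E, G}
New propositions: {C, E, G}
Count = 3

3


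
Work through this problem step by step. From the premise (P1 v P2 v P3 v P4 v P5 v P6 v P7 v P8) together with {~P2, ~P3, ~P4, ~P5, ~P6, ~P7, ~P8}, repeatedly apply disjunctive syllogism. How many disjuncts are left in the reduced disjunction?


Original disjuncts (8): P1, P2, P3, P4, P5, P6, P7, P8
Negated (eliminate): ~P2, ~P3, ~P4, ~P5, ~P6, ~P7, ~P8
Remaining disjuncts: P1
Count = 8 - 7 = 1

1


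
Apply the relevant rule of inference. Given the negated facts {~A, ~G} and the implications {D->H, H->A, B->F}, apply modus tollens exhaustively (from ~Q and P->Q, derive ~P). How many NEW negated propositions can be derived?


Initial negated facts: {~A, ~G}
Apply modus tollens to closure:
  ~A and H->A  =>  ~H
  ~H and D->H  =>  ~D
Final negated: {~A, ~D, ~G, ~H}
New negations: {~D, ~H}
Count = 2

2


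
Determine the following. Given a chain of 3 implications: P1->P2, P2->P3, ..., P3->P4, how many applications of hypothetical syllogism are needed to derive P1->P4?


With 3 implications in a chain connecting 4 propositions:
P1->P2, P2->P3, ..., P3->P4
Steps needed = (number of implications) - 1 = 3 - 1 = 2

2


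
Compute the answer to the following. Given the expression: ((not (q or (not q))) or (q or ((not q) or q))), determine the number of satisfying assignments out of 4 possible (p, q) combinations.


Check all 4 assignments:
p=0, q=0: 1
p=0, q=1: 1
p=1, q=0: 1
p=1, q=1: 1
Count of True = 4

4


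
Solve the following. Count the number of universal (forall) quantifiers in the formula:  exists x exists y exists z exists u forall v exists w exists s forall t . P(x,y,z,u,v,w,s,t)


Quantifier prefix: exists x exists y exists z exists u forall v exists w exists s forall t
Mark each quantifier type:
  E E E E U E E U
Universal count = 2, Existential count = 6
Asked for universal (forall) quantifiers: 2

2


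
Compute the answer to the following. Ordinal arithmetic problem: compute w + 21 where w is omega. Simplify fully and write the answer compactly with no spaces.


Compute w + 21.
Ordinal + is associative but NOT commutative; for finite n>0, n + w = w but w + n stays w+n.
w + 21 is already in normal form (a successor ordinal beyond w).
Result = w+21

w+21


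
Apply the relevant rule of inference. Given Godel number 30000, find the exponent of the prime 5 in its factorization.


Factorize 30000 by dividing by 5 repeatedly.
Division steps: 5 divides 30000 exactly 4 time(s).
Exponent of 5 = 4

4


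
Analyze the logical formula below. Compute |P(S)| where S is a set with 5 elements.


The power set of a set with n elements has 2^n elements.
|P(S)| = 2^5 = 32

32


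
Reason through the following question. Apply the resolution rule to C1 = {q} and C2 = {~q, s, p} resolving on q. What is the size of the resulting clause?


Remove q from C1 and ~q from C2.
C1 remainder: {}
C2 remainder: {s, p}
Union (resolvent): {p, s}
Resolvent has 2 literal(s).

2


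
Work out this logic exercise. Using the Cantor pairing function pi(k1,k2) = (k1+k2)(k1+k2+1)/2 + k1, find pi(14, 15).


k1 + k2 = 29
(k1+k2)(k1+k2+1)/2 = 29 * 30 / 2 = 435
pi = 435 + 14 = 449

449


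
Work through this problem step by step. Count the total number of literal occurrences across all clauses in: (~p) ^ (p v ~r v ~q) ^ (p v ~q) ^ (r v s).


Counting literals in each clause:
Clause 1: 1 literal(s)
Clause 2: 3 literal(s)
Clause 3: 2 literal(s)
Clause 4: 2 literal(s)
Total = 8

8


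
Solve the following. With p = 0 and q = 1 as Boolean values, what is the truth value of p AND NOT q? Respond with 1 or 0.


p = 0, q = 1
Operation: p AND NOT q
Evaluate: 0 AND NOT 1 = 0

0


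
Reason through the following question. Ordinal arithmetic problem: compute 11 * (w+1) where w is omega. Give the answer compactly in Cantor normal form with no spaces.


Compute 11 * (w+1).
Ordinal * is associative and left-distributive over +, but NOT commutative; for finite n>1, n*w = w but w*n stays w*n.
By left-distributivity: 11 * (w+1) = 11*w + 11*1 = w + 11 = w+11.
Result = w+11

w+11


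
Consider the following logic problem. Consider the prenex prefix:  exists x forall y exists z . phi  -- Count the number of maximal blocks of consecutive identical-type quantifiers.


Quantifier-type sequence: E A E  (A=forall, E=exists)
Group into maximal same-type runs:
  Ex1 | Ax1 | Ex1
Number of blocks = 3

3


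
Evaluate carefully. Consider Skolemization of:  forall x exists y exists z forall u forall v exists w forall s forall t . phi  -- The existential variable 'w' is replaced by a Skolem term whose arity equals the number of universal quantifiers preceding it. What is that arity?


Quantifier prefix: forall x exists y exists z forall u forall v exists w forall s forall t
'w' is existentially quantified at position 6.
Universal variables preceding it: x, u, v
Skolem function arity = 3

3


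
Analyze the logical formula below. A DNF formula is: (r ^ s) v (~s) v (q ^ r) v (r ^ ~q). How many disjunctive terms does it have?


A DNF formula is a disjunction of terms (conjunctions).
Terms are separated by v.
Counting the disjuncts: 4 terms.

4


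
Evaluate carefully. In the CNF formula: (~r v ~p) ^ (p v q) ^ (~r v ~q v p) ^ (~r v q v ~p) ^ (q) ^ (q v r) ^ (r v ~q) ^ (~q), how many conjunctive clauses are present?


A CNF formula is a conjunction of clauses.
Clauses are separated by ^.
Counting the conjuncts: 8 clauses.

8


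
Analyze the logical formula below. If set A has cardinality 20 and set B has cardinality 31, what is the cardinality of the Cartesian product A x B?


The Cartesian product A x B contains all ordered pairs (a, b).
|A x B| = |A| * |B| = 20 * 31 = 620

620


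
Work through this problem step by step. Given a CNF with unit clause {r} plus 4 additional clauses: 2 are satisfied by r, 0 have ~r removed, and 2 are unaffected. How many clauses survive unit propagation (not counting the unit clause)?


Satisfied (removed): 2
Shortened (remain): 0
Unchanged (remain): 2
Remaining = 0 + 2 = 2

2


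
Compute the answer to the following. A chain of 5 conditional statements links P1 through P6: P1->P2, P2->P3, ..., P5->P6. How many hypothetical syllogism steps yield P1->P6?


With 5 implications in a chain connecting 6 propositions:
P1->P2, P2->P3, ..., P5->P6
Steps needed = (number of implications) - 1 = 5 - 1 = 4

4


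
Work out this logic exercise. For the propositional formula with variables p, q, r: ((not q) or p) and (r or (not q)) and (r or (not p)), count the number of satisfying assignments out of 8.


Evaluate all 8 assignments for p, q, r:
p=0, q=0, r=0: 1
p=0, q=0, r=1: 1
p=0, q=1, r=0: 0
p=0, q=1, r=1: 0
p=1, q=0, r=0: 0
p=1, q=0, r=1: 1
p=1, q=1, r=0: 0
p=1, q=1, r=1: 1
Satisfying count = 4

4


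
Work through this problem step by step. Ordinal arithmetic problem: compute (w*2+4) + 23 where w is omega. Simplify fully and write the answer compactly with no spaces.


Compute (w*2+4) + 23.
Ordinal + is associative but NOT commutative; for finite n>0, n + w = w but w + n stays w+n.
By associativity: (w*2+4) + 23 = w*2 + (4+23) = w*2+27.
Result = w*2+27

w*2+27


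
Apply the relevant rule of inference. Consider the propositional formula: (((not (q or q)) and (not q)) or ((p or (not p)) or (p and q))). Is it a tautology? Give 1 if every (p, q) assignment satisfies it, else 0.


Check all 4 assignments:
p=0, q=0: 1
p=0, q=1: 1
p=1, q=0: 1
p=1, q=1: 1
Satisfying count = 4/4.
Tautology iff count = 4: yes.

1


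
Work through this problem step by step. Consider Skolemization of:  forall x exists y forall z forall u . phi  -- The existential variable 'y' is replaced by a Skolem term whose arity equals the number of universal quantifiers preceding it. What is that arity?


Quantifier prefix: forall x exists y forall z forall u
'y' is existentially quantified at position 2.
Universal variables preceding it: x
Skolem function arity = 1

1


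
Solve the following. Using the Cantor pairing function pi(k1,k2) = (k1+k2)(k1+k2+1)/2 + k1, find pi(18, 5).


k1 + k2 = 23
(k1+k2)(k1+k2+1)/2 = 23 * 24 / 2 = 276
pi = 276 + 18 = 294

294


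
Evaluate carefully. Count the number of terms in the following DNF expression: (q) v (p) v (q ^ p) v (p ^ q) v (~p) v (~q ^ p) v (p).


A DNF formula is a disjunction of terms (conjunctions).
Terms are separated by v.
Counting the disjuncts: 7 terms.

7


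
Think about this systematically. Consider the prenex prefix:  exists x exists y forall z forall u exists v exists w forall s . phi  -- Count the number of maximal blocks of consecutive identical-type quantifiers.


Quantifier-type sequence: E E A A E E A  (A=forall, E=exists)
Group into maximal same-type runs:
  Ex2 | Ax2 | Ex2 | Ax1
Number of blocks = 4

4


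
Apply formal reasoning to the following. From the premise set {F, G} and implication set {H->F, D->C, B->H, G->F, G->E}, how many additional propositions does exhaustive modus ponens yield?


Initial facts: {F, G}
Apply modus ponens to closure:
  G and G->E  =>  E
Final known: {E, F, G}
New propositions: {E}
Count = 1

1


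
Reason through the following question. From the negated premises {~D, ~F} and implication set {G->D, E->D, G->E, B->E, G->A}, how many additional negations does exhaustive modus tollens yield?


Initial negated facts: {~D, ~F}
Apply modus tollens to closure:
  ~D and G->D  =>  ~G
  ~D and E->D  =>  ~E
  ~E and B->E  =>  ~B
Final negated: {~B, ~D, ~E, ~F, ~G}
New negations: {~B, ~E, ~G}
Count = 3

3


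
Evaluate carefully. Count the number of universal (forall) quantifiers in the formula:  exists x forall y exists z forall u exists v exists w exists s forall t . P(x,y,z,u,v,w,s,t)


Quantifier prefix: exists x forall y exists z forall u exists v exists w exists s forall t
Mark each quantifier type:
  E U E U E E E U
Universal count = 3, Existential count = 5
Asked for universal (forall) quantifiers: 3

3


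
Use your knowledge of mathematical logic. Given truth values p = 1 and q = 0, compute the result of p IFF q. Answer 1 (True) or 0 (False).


p = 1, q = 0
Operation: p IFF q
Evaluate: 1 IFF 0 = 0

0


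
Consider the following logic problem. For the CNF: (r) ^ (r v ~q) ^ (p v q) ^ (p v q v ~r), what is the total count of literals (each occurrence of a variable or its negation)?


Counting literals in each clause:
Clause 1: 1 literal(s)
Clause 2: 2 literal(s)
Clause 3: 2 literal(s)
Clause 4: 3 literal(s)
Total = 8

8


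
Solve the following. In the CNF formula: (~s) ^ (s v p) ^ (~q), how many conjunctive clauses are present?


A CNF formula is a conjunction of clauses.
Clauses are separated by ^.
Counting the conjuncts: 3 clauses.

3


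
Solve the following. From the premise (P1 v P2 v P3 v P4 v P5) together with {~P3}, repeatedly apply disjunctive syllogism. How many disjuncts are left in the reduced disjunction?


Original disjuncts (5): P1, P2, P3, P4, P5
Negated (eliminate): ~P3
Remaining disjuncts: P1, P2, P4, P5
Count = 5 - 1 = 4

4


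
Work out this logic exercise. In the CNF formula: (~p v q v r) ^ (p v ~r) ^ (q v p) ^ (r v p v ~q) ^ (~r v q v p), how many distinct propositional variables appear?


Identify each variable that appears in the formula.
Variables found: p, q, r
Count = 3

3


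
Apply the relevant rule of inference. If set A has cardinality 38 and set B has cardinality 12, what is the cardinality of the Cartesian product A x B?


The Cartesian product A x B contains all ordered pairs (a, b).
|A x B| = |A| * |B| = 38 * 12 = 456

456


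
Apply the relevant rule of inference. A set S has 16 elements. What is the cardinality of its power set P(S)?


The power set of a set with n elements has 2^n elements.
|P(S)| = 2^16 = 65536

65536


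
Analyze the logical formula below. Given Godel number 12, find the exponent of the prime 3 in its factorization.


Factorize 12 by dividing by 3 repeatedly.
Division steps: 3 divides 12 exactly 1 time(s).
Exponent of 3 = 1

1


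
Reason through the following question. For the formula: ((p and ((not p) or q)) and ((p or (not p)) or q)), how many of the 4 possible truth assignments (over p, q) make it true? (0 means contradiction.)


Check all 4 assignments:
p=0, q=0: 0
p=0, q=1: 0
p=1, q=0: 0
p=1, q=1: 1
Count of True = 1

1


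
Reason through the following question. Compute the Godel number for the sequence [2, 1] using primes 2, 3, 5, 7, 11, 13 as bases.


Encode each element as an exponent of the corresponding prime:
  2^2 = 4
  3^1 = 3
Product = 4 * 3 = 12

12


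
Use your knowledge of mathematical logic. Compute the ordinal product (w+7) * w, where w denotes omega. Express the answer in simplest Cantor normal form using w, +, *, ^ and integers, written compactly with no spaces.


Compute (w+7) * w.
Ordinal * is associative and left-distributive over +, but NOT commutative; for finite n>1, n*w = w but w*n stays w*n.
(w+7) * w = sup{(w+7)*k : k<w} = sup{w*k+7} = w^2 (the +7 tail is absorbed in the limit).
Result = w^2

w^2


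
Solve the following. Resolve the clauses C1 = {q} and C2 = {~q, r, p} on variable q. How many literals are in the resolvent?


Remove q from C1 and ~q from C2.
C1 remainder: {}
C2 remainder: {r, p}
Union (resolvent): {p, r}
Resolvent has 2 literal(s).

2


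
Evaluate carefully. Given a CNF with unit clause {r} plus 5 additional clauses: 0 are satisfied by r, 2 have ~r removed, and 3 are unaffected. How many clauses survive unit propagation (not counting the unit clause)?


Satisfied (removed): 0
Shortened (remain): 2
Unchanged (remain): 3
Remaining = 2 + 3 = 5

5


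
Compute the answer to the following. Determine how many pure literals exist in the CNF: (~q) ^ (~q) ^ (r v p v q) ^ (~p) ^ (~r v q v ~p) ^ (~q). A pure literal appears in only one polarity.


Check each variable for pure literal status:
p: mixed (not pure)
q: mixed (not pure)
r: mixed (not pure)
Pure literal count = 0

0


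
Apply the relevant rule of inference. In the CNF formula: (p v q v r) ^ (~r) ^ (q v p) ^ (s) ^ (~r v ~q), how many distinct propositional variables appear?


Identify each variable that appears in the formula.
Variables found: p, q, r, s
Count = 4

4


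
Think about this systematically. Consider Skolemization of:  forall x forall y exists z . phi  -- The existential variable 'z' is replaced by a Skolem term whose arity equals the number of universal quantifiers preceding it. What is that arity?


Quantifier prefix: forall x forall y exists z
'z' is existentially quantified at position 3.
Universal variables preceding it: x, y
Skolem function arity = 2

2


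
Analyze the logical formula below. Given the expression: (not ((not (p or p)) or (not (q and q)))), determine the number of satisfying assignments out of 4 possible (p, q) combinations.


Check all 4 assignments:
p=0, q=0: 0
p=0, q=1: 0
p=1, q=0: 0
p=1, q=1: 1
Count of True = 1

1


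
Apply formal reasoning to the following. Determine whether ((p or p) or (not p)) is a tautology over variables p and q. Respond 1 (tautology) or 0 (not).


Check all 4 assignments:
p=0, q=0: 1
p=0, q=1: 1
p=1, q=0: 1
p=1, q=1: 1
Satisfying count = 4/4.
Tautology iff count = 4: yes.

1


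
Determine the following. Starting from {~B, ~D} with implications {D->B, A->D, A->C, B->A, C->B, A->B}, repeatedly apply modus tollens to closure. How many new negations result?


Initial negated facts: {~B, ~D}
Apply modus tollens to closure:
  ~D and A->D  =>  ~A
  ~B and C->B  =>  ~C
Final negated: {~A, ~B, ~C, ~D}
New negations: {~A, ~C}
Count = 2

2


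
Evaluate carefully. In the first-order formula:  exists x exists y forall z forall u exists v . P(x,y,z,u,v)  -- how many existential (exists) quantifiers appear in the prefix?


Quantifier prefix: exists x exists y forall z forall u exists v
Mark each quantifier type:
  E E U U E
Universal count = 2, Existential count = 3
Asked for existential (exists) quantifiers: 3

3


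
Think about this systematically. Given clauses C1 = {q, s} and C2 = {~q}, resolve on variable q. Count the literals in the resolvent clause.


Remove q from C1 and ~q from C2.
C1 remainder: {s}
C2 remainder: {}
Union (resolvent): {s}
Resolvent has 1 literal(s).

1


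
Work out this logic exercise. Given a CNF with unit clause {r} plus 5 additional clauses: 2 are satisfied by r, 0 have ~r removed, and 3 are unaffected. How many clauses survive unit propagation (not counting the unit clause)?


Satisfied (removed): 2
Shortened (remain): 0
Unchanged (remain): 3
Remaining = 0 + 3 = 3

3


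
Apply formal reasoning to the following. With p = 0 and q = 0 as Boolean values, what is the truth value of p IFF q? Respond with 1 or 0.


p = 0, q = 0
Operation: p IFF q
Evaluate: 0 IFF 0 = 1

1


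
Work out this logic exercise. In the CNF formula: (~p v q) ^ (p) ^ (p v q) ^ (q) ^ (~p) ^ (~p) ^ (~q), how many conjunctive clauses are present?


A CNF formula is a conjunction of clauses.
Clauses are separated by ^.
Counting the conjuncts: 7 clauses.

7


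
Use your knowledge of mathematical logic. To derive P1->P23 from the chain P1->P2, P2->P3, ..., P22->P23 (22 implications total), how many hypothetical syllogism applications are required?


With 22 implications in a chain connecting 23 propositions:
P1->P2, P2->P3, ..., P22->P23
Steps needed = (number of implications) - 1 = 22 - 1 = 21

21


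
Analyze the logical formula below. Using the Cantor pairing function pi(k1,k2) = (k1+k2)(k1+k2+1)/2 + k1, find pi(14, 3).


k1 + k2 = 17
(k1+k2)(k1+k2+1)/2 = 17 * 18 / 2 = 153
pi = 153 + 14 = 167

167


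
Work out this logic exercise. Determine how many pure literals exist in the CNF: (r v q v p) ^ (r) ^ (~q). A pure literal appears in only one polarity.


Check each variable for pure literal status:
p: pure positive
q: mixed (not pure)
r: pure positive
Pure literal count = 2

2


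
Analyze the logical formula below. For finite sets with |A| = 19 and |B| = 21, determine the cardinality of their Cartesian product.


The Cartesian product A x B contains all ordered pairs (a, b).
|A x B| = |A| * |B| = 19 * 21 = 399

399


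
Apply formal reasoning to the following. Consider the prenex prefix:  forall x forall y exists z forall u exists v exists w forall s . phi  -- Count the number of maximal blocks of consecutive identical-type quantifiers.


Quantifier-type sequence: A A E A E E A  (A=forall, E=exists)
Group into maximal same-type runs:
  Ax2 | Ex1 | Ax1 | Ex2 | Ax1
Number of blocks = 5

5


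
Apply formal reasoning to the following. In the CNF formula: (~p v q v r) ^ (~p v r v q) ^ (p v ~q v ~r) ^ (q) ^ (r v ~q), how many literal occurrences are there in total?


Counting literals in each clause:
Clause 1: 3 literal(s)
Clause 2: 3 literal(s)
Clause 3: 3 literal(s)
Clause 4: 1 literal(s)
Clause 5: 2 literal(s)
Total = 12

12


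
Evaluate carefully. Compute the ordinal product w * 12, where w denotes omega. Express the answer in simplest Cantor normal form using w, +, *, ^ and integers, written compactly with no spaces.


Compute w * 12.
Ordinal * is associative and left-distributive over +, but NOT commutative; for finite n>1, n*w = w but w*n stays w*n.
w * 12 means 12 copies of w concatenated: w*12.
Result = w*12

w*12


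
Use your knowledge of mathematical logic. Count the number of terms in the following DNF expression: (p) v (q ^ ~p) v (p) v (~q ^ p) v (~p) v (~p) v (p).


A DNF formula is a disjunction of terms (conjunctions).
Terms are separated by v.
Counting the disjuncts: 7 terms.

7


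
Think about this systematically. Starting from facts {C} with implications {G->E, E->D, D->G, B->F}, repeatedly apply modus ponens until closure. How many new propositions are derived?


Initial facts: {C}
Apply modus ponens to closure:
  (no implication fires)
Final known: {C}
New propositions: {(none)}
Count = 0

0


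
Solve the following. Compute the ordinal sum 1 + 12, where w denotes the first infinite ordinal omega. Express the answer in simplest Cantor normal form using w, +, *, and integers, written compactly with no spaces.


Compute 1 + 12.
Ordinal + is associative but NOT commutative; for finite n>0, n + w = w but w + n stays w+n.
Both operands finite; ordinal + agrees with natural +: 1 + 12 = 13.
Result = 13

13


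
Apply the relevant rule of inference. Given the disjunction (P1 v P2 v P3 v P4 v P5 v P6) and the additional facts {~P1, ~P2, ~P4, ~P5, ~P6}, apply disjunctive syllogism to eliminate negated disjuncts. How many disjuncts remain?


Original disjuncts (6): P1, P2, P3, P4, P5, P6
Negated (eliminate): ~P1, ~P2, ~P4, ~P5, ~P6
Remaining disjuncts: P3
Count = 6 - 5 = 1

1


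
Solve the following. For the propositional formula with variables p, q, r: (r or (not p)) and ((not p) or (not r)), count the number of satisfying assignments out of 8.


Evaluate all 8 assignments for p, q, r:
p=0, q=0, r=0: 1
p=0, q=0, r=1: 1
p=0, q=1, r=0: 1
p=0, q=1, r=1: 1
p=1, q=0, r=0: 0
p=1, q=0, r=1: 0
p=1, q=1, r=0: 0
p=1, q=1, r=1: 0
Satisfying count = 4

4


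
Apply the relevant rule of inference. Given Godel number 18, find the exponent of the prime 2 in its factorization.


Factorize 18 by dividing by 2 repeatedly.
Division steps: 2 divides 18 exactly 1 time(s).
Exponent of 2 = 1

1


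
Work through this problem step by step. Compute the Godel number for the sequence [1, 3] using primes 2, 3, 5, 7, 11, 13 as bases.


Encode each element as an exponent of the corresponding prime:
  2^1 = 2
  3^3 = 27
Product = 2 * 27 = 54

54


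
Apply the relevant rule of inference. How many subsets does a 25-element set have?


The power set of a set with n elements has 2^n elements.
|P(S)| = 2^25 = 33554432

33554432


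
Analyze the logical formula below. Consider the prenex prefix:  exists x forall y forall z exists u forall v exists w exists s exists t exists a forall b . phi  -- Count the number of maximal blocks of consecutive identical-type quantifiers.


Quantifier-type sequence: E A A E A E E E E A  (A=forall, E=exists)
Group into maximal same-type runs:
  Ex1 | Ax2 | Ex1 | Ax1 | Ex4 | Ax1
Number of blocks = 6

6


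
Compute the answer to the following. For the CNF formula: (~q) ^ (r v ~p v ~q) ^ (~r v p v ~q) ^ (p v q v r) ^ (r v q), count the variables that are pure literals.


Check each variable for pure literal status:
p: mixed (not pure)
q: mixed (not pure)
r: mixed (not pure)
Pure literal count = 0

0


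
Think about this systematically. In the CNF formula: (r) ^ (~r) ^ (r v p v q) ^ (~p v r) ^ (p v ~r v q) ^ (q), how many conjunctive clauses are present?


A CNF formula is a conjunction of clauses.
Clauses are separated by ^.
Counting the conjuncts: 6 clauses.

6


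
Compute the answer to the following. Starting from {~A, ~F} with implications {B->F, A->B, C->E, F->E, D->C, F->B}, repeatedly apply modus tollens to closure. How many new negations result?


Initial negated facts: {~A, ~F}
Apply modus tollens to closure:
  ~F and B->F  =>  ~B
Final negated: {~A, ~B, ~F}
New negations: {~B}
Count = 1

1


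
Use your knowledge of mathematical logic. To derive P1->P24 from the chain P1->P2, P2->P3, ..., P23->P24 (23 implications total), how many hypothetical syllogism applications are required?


With 23 implications in a chain connecting 24 propositions:
P1->P2, P2->P3, ..., P23->P24
Steps needed = (number of implications) - 1 = 23 - 1 = 22

22


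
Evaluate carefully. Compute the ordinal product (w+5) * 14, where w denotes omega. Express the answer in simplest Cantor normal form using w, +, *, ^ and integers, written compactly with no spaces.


Compute (w+5) * 14.
Ordinal * is associative and left-distributive over +, but NOT commutative; for finite n>1, n*w = w but w*n stays w*n.
(w+5) * 14 = (w+5) repeated 14 times. Each intermediate +5 is absorbed by the following w; only the last survives: w*14+5.
Result = w*14+5

w*14+5


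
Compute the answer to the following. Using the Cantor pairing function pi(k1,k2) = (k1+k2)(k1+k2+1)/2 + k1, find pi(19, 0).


k1 + k2 = 19
(k1+k2)(k1+k2+1)/2 = 19 * 20 / 2 = 190
pi = 190 + 19 = 209

209


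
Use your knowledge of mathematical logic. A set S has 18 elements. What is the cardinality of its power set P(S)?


The power set of a set with n elements has 2^n elements.
|P(S)| = 2^18 = 262144

262144


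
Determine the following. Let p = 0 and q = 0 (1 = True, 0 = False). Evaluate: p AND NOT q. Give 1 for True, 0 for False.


p = 0, q = 0
Operation: p AND NOT q
Evaluate: 0 AND NOT 0 = 0

0


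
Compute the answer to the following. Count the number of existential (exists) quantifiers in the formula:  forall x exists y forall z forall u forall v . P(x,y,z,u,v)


Quantifier prefix: forall x exists y forall z forall u forall v
Mark each quantifier type:
  U E U U U
Universal count = 4, Existential count = 1
Asked for existential (exists) quantifiers: 1

1


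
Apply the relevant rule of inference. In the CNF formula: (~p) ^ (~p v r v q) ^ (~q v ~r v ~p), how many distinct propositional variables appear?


Identify each variable that appears in the formula.
Variables found: p, q, r
Count = 3

3


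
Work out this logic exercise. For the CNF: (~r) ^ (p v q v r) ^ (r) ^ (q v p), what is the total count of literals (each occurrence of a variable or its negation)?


Counting literals in each clause:
Clause 1: 1 literal(s)
Clause 2: 3 literal(s)
Clause 3: 1 literal(s)
Clause 4: 2 literal(s)
Total = 7

7


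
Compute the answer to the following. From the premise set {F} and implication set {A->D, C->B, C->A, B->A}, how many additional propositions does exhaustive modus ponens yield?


Initial facts: {F}
Apply modus ponens to closure:
  (no implication fires)
Final known: {F}
New propositions: {(none)}
Count = 0

0


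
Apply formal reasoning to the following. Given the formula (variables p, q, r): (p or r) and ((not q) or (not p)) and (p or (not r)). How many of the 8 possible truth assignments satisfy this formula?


Evaluate all 8 assignments for p, q, r:
p=0, q=0, r=0: 0
p=0, q=0, r=1: 0
p=0, q=1, r=0: 0
p=0, q=1, r=1: 0
p=1, q=0, r=0: 1
p=1, q=0, r=1: 1
p=1, q=1, r=0: 0
p=1, q=1, r=1: 0
Satisfying count = 2

2


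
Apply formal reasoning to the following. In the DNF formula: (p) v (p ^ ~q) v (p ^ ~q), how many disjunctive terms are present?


A DNF formula is a disjunction of terms (conjunctions).
Terms are separated by v.
Counting the disjuncts: 3 terms.

3


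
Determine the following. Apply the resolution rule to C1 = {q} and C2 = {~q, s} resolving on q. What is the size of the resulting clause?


Remove q from C1 and ~q from C2.
C1 remainder: {}
C2 remainder: {s}
Union (resolvent): {s}
Resolvent has 1 literal(s).

1


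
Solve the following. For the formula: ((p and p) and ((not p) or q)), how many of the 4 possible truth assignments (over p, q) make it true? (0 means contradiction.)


Check all 4 assignments:
p=0, q=0: 0
p=0, q=1: 0
p=1, q=0: 0
p=1, q=1: 1
Count of True = 1

1


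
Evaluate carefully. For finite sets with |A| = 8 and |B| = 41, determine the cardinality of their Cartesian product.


The Cartesian product A x B contains all ordered pairs (a, b).
|A x B| = |A| * |B| = 8 * 41 = 328

328


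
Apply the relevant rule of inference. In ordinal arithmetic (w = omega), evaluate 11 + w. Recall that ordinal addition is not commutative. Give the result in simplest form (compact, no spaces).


Compute 11 + w.
Ordinal + is associative but NOT commutative; for finite n>0, n + w = w but w + n stays w+n.
Any finite left addend is absorbed by w on the right: 11 + w = w.
Result = w

w


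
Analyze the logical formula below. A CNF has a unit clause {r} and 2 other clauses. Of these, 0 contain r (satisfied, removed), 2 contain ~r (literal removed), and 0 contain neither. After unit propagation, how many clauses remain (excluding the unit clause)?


Satisfied (removed): 0
Shortened (remain): 2
Unchanged (remain): 0
Remaining = 2 + 0 = 2

2


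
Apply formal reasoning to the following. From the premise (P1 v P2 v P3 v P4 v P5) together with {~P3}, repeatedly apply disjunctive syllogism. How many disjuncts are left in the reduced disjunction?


Original disjuncts (5): P1, P2, P3, P4, P5
Negated (eliminate): ~P3
Remaining disjuncts: P1, P2, P4, P5
Count = 5 - 1 = 4

4


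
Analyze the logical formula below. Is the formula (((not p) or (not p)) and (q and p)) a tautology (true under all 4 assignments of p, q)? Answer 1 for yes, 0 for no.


Check all 4 assignments:
p=0, q=0: 0
p=0, q=1: 0
p=1, q=0: 0
p=1, q=1: 0
Satisfying count = 0/4.
Tautology iff count = 4: no.

0


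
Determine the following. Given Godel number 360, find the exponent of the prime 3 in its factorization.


Factorize 360 by dividing by 3 repeatedly.
Division steps: 3 divides 360 exactly 2 time(s).
Exponent of 3 = 2

2


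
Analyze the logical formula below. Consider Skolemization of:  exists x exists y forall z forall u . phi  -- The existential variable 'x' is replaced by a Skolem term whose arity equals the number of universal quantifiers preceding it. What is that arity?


Quantifier prefix: exists x exists y forall z forall u
'x' is existentially quantified at position 1.
No universal quantifiers precede it.
Skolem function arity = 0 (a Skolem constant)

0


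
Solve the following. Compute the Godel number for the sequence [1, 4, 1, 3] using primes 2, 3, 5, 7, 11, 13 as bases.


Encode each element as an exponent of the corresponding prime:
  2^1 = 2
  3^4 = 81
  5^1 = 5
  7^3 = 343
Product = 2 * 81 * 5 * 343 = 277830

277830


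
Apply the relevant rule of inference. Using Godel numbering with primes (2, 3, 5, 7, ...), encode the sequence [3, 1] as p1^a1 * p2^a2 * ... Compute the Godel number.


Encode each element as an exponent of the corresponding prime:
  2^3 = 8
  3^1 = 3
Product = 8 * 3 = 24

24


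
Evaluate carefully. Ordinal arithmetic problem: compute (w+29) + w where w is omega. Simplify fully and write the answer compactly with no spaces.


Compute (w+29) + w.
Ordinal + is associative but NOT commutative; for finite n>0, n + w = w but w + n stays w+n.
(w+29) + w = w + (29+w) = w + w = w*2 (the finite tail 29 is absorbed by the right w).
Result = w*2

w*2


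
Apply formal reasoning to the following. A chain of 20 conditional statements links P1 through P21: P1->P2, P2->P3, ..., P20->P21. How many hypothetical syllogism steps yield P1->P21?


With 20 implications in a chain connecting 21 propositions:
P1->P2, P2->P3, ..., P20->P21
Steps needed = (number of implications) - 1 = 20 - 1 = 19

19


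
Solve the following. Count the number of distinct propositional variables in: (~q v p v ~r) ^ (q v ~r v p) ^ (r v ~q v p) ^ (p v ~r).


Identify each variable that appears in the formula.
Variables found: p, q, r
Count = 3

3


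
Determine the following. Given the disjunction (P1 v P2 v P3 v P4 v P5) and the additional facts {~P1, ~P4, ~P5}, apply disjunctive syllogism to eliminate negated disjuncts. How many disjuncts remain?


Original disjuncts (5): P1, P2, P3, P4, P5
Negated (eliminate): ~P1, ~P4, ~P5
Remaining disjuncts: P2, P3
Count = 5 - 3 = 2

2


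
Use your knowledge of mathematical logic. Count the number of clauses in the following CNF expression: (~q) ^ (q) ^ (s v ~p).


A CNF formula is a conjunction of clauses.
Clauses are separated by ^.
Counting the conjuncts: 3 clauses.

3


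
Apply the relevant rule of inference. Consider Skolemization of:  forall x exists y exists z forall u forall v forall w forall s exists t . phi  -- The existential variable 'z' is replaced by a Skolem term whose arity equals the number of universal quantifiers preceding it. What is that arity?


Quantifier prefix: forall x exists y exists z forall u forall v forall w forall s exists t
'z' is existentially quantified at position 3.
Universal variables preceding it: x
Skolem function arity = 1

1


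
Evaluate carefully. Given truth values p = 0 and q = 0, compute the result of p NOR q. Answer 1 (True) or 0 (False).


p = 0, q = 0
Operation: p NOR q
Evaluate: 0 NOR 0 = 1

1


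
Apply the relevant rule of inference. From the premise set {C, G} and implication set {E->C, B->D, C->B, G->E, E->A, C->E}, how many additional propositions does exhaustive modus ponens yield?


Initial facts: {C, G}
Apply modus ponens to closure:
  C and C->B  =>  B
  G and G->E  =>  E
  E and E->A  =>  A
  B and B->D  =>  D
Final known: {A, B, C, D, E, G}
New propositions: {A, B, D, E}
Count = 4

4


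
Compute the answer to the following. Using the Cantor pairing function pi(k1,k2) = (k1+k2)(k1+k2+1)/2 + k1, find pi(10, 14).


k1 + k2 = 24
(k1+k2)(k1+k2+1)/2 = 24 * 25 / 2 = 300
pi = 300 + 10 = 310

310


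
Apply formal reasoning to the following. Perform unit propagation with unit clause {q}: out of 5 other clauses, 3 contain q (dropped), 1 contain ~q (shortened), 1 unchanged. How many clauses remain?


Satisfied (removed): 3
Shortened (remain): 1
Unchanged (remain): 1
Remaining = 1 + 1 = 2

2


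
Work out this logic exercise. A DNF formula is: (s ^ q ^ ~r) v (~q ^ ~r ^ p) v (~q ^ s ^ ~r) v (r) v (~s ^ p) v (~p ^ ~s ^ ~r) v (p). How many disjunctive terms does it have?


A DNF formula is a disjunction of terms (conjunctions).
Terms are separated by v.
Counting the disjuncts: 7 terms.

7


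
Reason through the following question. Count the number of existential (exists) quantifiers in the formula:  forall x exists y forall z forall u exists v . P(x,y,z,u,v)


Quantifier prefix: forall x exists y forall z forall u exists v
Mark each quantifier type:
  U E U U E
Universal count = 3, Existential count = 2
Asked for existential (exists) quantifiers: 2

2


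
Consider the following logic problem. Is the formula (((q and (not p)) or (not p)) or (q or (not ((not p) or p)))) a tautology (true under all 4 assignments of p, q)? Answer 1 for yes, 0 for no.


Check all 4 assignments:
p=0, q=0: 1
p=0, q=1: 1
p=1, q=0: 0
p=1, q=1: 1
Satisfying count = 3/4.
Tautology iff count = 4: no.

0


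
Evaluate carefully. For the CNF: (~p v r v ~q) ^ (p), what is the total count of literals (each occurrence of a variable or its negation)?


Counting literals in each clause:
Clause 1: 3 literal(s)
Clause 2: 1 literal(s)
Total = 4

4


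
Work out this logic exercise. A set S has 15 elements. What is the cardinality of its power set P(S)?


The power set of a set with n elements has 2^n elements.
|P(S)| = 2^15 = 32768

32768


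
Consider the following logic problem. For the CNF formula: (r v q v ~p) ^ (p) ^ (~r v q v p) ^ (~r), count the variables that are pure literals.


Check each variable for pure literal status:
p: mixed (not pure)
q: pure positive
r: mixed (not pure)
Pure literal count = 1

1


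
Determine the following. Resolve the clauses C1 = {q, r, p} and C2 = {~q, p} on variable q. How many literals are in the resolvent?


Remove q from C1 and ~q from C2.
C1 remainder: {r, p}
C2 remainder: {p}
Union (resolvent): {p, r}
Resolvent has 2 literal(s).

2


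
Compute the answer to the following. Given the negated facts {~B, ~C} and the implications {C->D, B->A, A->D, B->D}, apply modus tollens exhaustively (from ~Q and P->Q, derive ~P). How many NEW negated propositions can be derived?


Initial negated facts: {~B, ~C}
Apply modus tollens to closure:
  (no implication fires)
Final negated: {~B, ~C}
New negations: {(none)}
Count = 0

0
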